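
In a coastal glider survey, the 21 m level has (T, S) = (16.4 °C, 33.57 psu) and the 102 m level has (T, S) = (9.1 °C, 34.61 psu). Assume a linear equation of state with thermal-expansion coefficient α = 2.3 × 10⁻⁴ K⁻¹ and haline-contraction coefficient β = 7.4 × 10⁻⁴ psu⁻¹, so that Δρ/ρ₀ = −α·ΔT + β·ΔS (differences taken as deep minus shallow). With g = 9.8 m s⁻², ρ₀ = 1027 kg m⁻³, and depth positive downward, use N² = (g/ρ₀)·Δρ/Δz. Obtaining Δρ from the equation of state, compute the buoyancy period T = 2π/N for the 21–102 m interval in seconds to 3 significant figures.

ΔT = -7.3 K, ΔS = +1.04 psu (deep − shallow).
Δρ/ρ₀ = −αΔT + βΔS = 1.679 × 10⁻³ + 7.696 × 10⁻⁴ = 2.4486 × 10⁻³, so Δρ ≈ 2.515 kg m⁻³.
N² = (g/ρ₀)·Δρ/Δz = g·(Δρ/ρ₀)/Δz = 9.8 × 2.4486 × 10⁻³ / 81 = 2.9625 × 10⁻⁴ s⁻².
N = √(2.9625 × 10⁻⁴) = 0.017212 rad s⁻¹ → T = 2π/N = 365.05 s ≈ 365 s.

365 s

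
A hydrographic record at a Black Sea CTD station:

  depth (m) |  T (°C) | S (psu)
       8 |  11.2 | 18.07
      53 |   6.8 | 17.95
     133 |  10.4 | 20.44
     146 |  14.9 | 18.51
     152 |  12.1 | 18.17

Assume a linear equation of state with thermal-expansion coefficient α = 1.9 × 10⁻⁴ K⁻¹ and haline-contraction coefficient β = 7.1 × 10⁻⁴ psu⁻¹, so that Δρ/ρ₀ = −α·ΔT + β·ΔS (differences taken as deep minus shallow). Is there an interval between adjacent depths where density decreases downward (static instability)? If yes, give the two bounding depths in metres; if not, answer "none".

133–146 m

Evaluate Δρ/ρ₀ = −αΔT + βΔS across each adjacent pair:
  8–53 m: −αΔT+βΔS = −(1.9 × 10⁻⁴)(-4.4)+(7.1 × 10⁻⁴)(-0.12) = 7.5 × 10⁻⁴ → stable
  53–133 m: −αΔT+βΔS = −(1.9 × 10⁻⁴)(+3.6)+(7.1 × 10⁻⁴)(+2.49) = 1.1 × 10⁻³ → stable
  133–146 m: −αΔT+βΔS = −(1.9 × 10⁻⁴)(+4.5)+(7.1 × 10⁻⁴)(-1.93) = -2.2 × 10⁻³ → UNSTABLE
  146–152 m: −αΔT+βΔS = −(1.9 × 10⁻⁴)(-2.8)+(7.1 × 10⁻⁴)(-0.34) = 2.9 × 10⁻⁴ → stable
The 133–146 m interval has Δρ < 0: lighter water underlies denser water.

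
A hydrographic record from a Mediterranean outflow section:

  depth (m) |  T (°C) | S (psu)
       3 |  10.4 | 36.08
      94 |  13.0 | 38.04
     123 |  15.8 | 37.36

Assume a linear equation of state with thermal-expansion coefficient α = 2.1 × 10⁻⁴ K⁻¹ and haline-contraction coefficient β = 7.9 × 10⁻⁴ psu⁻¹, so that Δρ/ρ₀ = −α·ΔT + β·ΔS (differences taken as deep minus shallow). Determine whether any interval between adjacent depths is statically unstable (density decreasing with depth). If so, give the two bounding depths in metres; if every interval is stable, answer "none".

Evaluate Δρ/ρ₀ = −αΔT + βΔS across each adjacent pair:
  3–94 m: −αΔT+βΔS = −(2.1 × 10⁻⁴)(+2.6)+(7.9 × 10⁻⁴)(+1.96) = 1.0 × 10⁻³ → stable
  94–123 m: −αΔT+βΔS = −(2.1 × 10⁻⁴)(+2.8)+(7.9 × 10⁻⁴)(-0.68) = -1.1 × 10⁻³ → UNSTABLE
The 94–123 m interval has Δρ < 0: lighter water underlies denser water.

94–123 m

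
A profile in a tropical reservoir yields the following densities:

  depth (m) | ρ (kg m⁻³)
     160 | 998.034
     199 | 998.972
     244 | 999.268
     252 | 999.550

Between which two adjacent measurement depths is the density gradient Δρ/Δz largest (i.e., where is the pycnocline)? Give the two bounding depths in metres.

244–252 m

Compute the density gradient over each adjacent pair:
  160–199 m: Δρ/Δz = 0.938/39 = 0.024 kg m⁻⁴
  199–244 m: Δρ/Δz = 0.296/45 = 6.6 × 10⁻³ kg m⁻⁴
  244–252 m: Δρ/Δz = 0.282/8 = 0.035 kg m⁻⁴
The largest gradient is in the 244–252 m interval — the pycnocline.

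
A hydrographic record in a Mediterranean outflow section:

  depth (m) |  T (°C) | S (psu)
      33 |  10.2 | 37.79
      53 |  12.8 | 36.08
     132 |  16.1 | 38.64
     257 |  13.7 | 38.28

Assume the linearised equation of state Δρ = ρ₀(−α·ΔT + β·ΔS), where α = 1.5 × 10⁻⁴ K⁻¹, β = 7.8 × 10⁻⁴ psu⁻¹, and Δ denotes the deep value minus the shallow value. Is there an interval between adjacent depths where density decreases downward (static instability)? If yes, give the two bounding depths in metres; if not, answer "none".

Evaluate Δρ/ρ₀ = −αΔT + βΔS across each adjacent pair:
  33–53 m: −αΔT+βΔS = −(1.5 × 10⁻⁴)(+2.6)+(7.8 × 10⁻⁴)(-1.71) = -1.7 × 10⁻³ → UNSTABLE
  53–132 m: −αΔT+βΔS = −(1.5 × 10⁻⁴)(+3.3)+(7.8 × 10⁻⁴)(+2.56) = 1.5 × 10⁻³ → stable
  132–257 m: −αΔT+βΔS = −(1.5 × 10⁻⁴)(-2.4)+(7.8 × 10⁻⁴)(-0.36) = 7.9 × 10⁻⁵ → stable
The 33–53 m interval has Δρ < 0: lighter water underlies denser water.

33–53 m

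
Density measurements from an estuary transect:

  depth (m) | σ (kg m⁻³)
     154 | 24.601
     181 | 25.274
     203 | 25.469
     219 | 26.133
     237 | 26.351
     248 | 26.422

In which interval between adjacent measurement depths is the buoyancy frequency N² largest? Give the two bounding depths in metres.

Compute the density gradient over each adjacent pair:
  154–181 m: Δρ/Δz = 0.673/27 = 0.025 kg m⁻⁴
  181–203 m: Δρ/Δz = 0.195/22 = 8.9 × 10⁻³ kg m⁻⁴
  203–219 m: Δρ/Δz = 0.664/16 = 0.042 kg m⁻⁴
  219–237 m: Δρ/Δz = 0.218/18 = 0.012 kg m⁻⁴
  237–248 m: Δρ/Δz = 0.071/11 = 6.5 × 10⁻³ kg m⁻⁴
The largest gradient is in the 203–219 m interval — the pycnocline.

203–219 m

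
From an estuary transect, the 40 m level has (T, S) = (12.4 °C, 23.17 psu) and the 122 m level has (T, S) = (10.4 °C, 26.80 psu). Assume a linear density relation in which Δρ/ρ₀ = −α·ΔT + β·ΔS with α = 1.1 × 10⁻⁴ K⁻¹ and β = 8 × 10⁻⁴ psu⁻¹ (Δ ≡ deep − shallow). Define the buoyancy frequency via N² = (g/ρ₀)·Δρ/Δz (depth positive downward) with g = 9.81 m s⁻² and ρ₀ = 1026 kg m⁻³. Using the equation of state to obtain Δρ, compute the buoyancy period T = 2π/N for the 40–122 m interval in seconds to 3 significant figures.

ΔT = -2.0 K, ΔS = +3.63 psu (deep − shallow).
Δρ/ρ₀ = −αΔT + βΔS = 2.20 × 10⁻⁴ + 2.904 × 10⁻³ = 3.124 × 10⁻³, so Δρ ≈ 3.205 kg m⁻³.
N² = (g/ρ₀)·Δρ/Δz = g·(Δρ/ρ₀)/Δz = 9.81 × 3.124 × 10⁻³ / 82 = 3.7374 × 10⁻⁴ s⁻².
N = √(3.7374 × 10⁻⁴) = 0.019332 rad s⁻¹ → T = 2π/N = 325.01 s ≈ 325 s.

325 s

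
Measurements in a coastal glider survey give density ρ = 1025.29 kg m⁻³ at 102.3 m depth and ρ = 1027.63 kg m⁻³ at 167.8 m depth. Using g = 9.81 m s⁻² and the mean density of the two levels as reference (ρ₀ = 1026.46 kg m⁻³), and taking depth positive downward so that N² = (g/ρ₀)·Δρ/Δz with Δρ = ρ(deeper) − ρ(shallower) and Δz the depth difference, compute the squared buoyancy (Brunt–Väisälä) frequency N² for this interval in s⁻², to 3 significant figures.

3.41 × 10⁻⁴ s⁻²

Δρ = 1027.63 − 1025.29 = 2.34 kg m⁻³ over Δz = 167.8 − 102.3 = 65.5 m.
N² = (9.81/1026.46) × (2.34/65.5) = 3.4143 × 10⁻⁴ s⁻² ≈ 3.41 × 10⁻⁴ s⁻².
Since Δρ > 0 the layer is stably stratified.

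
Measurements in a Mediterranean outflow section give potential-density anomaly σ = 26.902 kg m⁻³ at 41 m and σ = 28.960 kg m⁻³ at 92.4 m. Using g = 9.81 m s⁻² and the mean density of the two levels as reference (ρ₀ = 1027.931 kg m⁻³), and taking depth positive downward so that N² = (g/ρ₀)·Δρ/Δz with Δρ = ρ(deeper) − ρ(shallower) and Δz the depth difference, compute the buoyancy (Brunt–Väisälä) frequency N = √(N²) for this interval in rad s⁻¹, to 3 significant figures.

0.0195 rad s⁻¹

Δρ = 1028.960 − 1026.902 = 2.058 kg m⁻³ over Δz = 92.4 − 41 = 51.4 m.
N² = (9.81/1027.931) × (2.058/51.4) = 3.8211 × 10⁻⁴ s⁻².
N = √(3.8211 × 10⁻⁴) = 0.019548 rad s⁻¹ ≈ 0.0195 rad s⁻¹.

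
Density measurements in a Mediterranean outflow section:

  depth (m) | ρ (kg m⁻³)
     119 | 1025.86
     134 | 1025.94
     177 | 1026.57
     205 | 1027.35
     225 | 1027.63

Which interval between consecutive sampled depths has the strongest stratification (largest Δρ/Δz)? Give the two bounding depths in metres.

177–205 m

Compute the density gradient over each adjacent pair:
  119–134 m: Δρ/Δz = 0.08/15 = 5.3 × 10⁻³ kg m⁻⁴
  134–177 m: Δρ/Δz = 0.63/43 = 0.015 kg m⁻⁴
  177–205 m: Δρ/Δz = 0.78/28 = 0.028 kg m⁻⁴
  205–225 m: Δρ/Δz = 0.28/20 = 0.014 kg m⁻⁴
The largest gradient is in the 177–205 m interval — the pycnocline.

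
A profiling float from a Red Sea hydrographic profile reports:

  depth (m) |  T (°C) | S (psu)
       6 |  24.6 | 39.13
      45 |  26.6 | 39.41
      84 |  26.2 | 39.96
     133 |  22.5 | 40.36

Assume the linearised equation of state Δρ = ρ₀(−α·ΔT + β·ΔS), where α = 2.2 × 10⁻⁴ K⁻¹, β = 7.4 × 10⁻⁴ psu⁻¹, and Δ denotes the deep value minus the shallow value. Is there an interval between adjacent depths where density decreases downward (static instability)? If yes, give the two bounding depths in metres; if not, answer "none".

6–45 m

Evaluate Δρ/ρ₀ = −αΔT + βΔS across each adjacent pair:
  6–45 m: −αΔT+βΔS = −(2.2 × 10⁻⁴)(+2.0)+(7.4 × 10⁻⁴)(+0.28) = -2.3 × 10⁻⁴ → UNSTABLE
  45–84 m: −αΔT+βΔS = −(2.2 × 10⁻⁴)(-0.4)+(7.4 × 10⁻⁴)(+0.55) = 4.9 × 10⁻⁴ → stable
  84–133 m: −αΔT+βΔS = −(2.2 × 10⁻⁴)(-3.7)+(7.4 × 10⁻⁴)(+0.40) = 1.1 × 10⁻³ → stable
The 6–45 m interval has Δρ < 0: lighter water underlies denser water.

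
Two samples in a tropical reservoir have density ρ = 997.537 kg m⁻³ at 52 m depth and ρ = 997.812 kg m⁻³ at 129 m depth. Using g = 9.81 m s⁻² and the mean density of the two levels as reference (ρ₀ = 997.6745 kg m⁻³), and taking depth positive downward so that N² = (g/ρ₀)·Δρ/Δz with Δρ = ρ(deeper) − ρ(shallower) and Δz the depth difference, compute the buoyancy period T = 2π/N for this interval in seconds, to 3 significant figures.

1.06 × 10³ s

Δρ = 997.812 − 997.537 = 0.275 kg m⁻³ over Δz = 129 − 52 = 77 m.
N² = (9.81/997.6745) × (0.275/77) = 3.5117 × 10⁻⁵ s⁻².
N = √(3.5117 × 10⁻⁵) = 5.9260 × 10⁻³ rad s⁻¹, so T = 2π/N = 1.0603 × 10³ s ≈ 1.06 × 10³ s.
A positive N² confirms static stability across the interval.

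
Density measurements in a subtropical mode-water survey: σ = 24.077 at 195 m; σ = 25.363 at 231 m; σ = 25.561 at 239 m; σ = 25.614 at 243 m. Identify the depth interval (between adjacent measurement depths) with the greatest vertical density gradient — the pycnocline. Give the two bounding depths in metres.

195–231 m

Compute the density gradient over each adjacent pair:
  195–231 m: Δρ/Δz = 1.286/36 = 0.036 kg m⁻⁴
  231–239 m: Δρ/Δz = 0.198/8 = 0.025 kg m⁻⁴
  239–243 m: Δρ/Δz = 0.053/4 = 0.013 kg m⁻⁴
The largest gradient is in the 195–231 m interval — the pycnocline.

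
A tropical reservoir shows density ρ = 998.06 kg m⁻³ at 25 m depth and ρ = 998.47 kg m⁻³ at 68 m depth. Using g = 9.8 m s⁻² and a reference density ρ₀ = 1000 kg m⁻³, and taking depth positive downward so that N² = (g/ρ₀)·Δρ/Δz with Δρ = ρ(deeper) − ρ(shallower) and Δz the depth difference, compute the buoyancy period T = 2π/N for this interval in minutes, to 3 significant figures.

10.8 min

Δρ = 998.47 − 998.06 = 0.41 kg m⁻³ over Δz = 68 − 25 = 43 m.
N² = (9.8/1000) × (0.41/43) = 9.3442 × 10⁻⁵ s⁻².
N = √(9.3442 × 10⁻⁵) = 9.6665 × 10⁻³ rad s⁻¹, so T = 2π/N = 650.00 s = 10.833 min ≈ 10.8 min.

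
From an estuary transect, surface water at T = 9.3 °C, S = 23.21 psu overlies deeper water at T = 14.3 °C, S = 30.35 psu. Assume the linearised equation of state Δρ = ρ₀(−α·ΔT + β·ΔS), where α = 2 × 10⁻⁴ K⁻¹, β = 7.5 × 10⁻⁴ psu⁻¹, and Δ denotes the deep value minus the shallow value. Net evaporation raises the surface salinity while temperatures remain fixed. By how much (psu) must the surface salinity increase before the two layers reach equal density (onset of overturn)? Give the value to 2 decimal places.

5.81 psu

Neutral buoyancy requires −α(T_deep − T_surf) + β(S_deep − S_surf′) = 0.
S_surf′ = S_deep − (α/β)·ΔT = 30.35 − (2 × 10⁻⁴/7.5 × 10⁻⁴)·(+5.0) = 29.0167 psu.
Increase required: 29.0167 − 23.21 = 5.8067 psu.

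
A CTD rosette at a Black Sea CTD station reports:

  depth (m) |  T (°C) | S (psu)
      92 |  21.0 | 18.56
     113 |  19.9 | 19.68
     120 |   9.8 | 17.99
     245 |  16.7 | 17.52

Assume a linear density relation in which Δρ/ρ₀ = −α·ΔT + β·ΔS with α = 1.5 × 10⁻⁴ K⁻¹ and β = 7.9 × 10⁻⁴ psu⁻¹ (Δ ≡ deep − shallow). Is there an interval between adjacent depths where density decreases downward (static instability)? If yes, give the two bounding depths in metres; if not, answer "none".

Evaluate Δρ/ρ₀ = −αΔT + βΔS across each adjacent pair:
  92–113 m: −αΔT+βΔS = −(1.5 × 10⁻⁴)(-1.1)+(7.9 × 10⁻⁴)(+1.12) = 1.0 × 10⁻³ → stable
  113–120 m: −αΔT+βΔS = −(1.5 × 10⁻⁴)(-10.1)+(7.9 × 10⁻⁴)(-1.69) = 1.8 × 10⁻⁴ → stable
  120–245 m: −αΔT+βΔS = −(1.5 × 10⁻⁴)(+6.9)+(7.9 × 10⁻⁴)(-0.47) = -1.4 × 10⁻³ → UNSTABLE
The 120–245 m interval has Δρ < 0: lighter water underlies denser water.

120–245 m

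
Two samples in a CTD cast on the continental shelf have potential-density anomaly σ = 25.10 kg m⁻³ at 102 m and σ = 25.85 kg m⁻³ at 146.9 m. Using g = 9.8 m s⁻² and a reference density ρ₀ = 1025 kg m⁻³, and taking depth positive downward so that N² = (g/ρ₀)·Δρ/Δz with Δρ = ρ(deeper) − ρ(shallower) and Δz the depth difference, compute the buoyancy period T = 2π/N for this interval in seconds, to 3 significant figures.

497 s

Δρ = 1025.85 − 1025.10 = 0.75 kg m⁻³ over Δz = 146.9 − 102 = 44.9 m.
N² = (9.8/1025) × (0.75/44.9) = 1.5970 × 10⁻⁴ s⁻².
N = √(1.5970 × 10⁻⁴) = 0.012637 rad s⁻¹, so T = 2π/N = 497.21 s ≈ 497 s.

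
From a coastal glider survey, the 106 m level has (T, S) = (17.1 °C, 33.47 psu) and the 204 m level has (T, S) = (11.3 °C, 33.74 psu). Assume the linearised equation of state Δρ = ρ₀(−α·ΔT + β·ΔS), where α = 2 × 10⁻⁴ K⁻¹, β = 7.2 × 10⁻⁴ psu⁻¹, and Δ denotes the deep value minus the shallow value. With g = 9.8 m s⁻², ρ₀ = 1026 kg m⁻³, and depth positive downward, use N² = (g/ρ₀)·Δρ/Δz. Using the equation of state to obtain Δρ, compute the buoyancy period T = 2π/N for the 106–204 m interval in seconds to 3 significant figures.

540 s

ΔT = -5.8 K, ΔS = +0.27 psu (deep − shallow).
Δρ/ρ₀ = −αΔT + βΔS = 1.16 × 10⁻³ + 1.944 × 10⁻⁴ = 1.3544 × 10⁻³, so Δρ ≈ 1.390 kg m⁻³.
N² = (g/ρ₀)·Δρ/Δz = g·(Δρ/ρ₀)/Δz = 9.8 × 1.3544 × 10⁻³ / 98 = 1.3544 × 10⁻⁴ s⁻².
N = √(1.3544 × 10⁻⁴) = 0.011638 rad s⁻¹ → T = 2π/N = 539.89 s ≈ 540 s.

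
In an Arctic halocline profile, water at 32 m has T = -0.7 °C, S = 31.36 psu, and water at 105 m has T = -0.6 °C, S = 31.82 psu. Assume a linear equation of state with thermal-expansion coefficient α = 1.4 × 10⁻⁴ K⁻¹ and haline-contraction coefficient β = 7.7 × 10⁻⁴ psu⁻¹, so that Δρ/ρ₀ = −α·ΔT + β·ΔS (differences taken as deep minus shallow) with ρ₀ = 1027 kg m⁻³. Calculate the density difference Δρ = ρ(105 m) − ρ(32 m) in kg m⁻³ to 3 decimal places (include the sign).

ΔT = +0.1 K, ΔS = +0.46 psu (deep − shallow).
Δρ/ρ₀ = −(1.4 × 10⁻⁴)(+0.1) + (7.7 × 10⁻⁴)(+0.46) = 3.402 × 10⁻⁴.
Δρ = 1027 × (3.402 × 10⁻⁴) = +0.349 kg m⁻³.
Positive Δρ: denser below, stable.

+0.349 kg m⁻³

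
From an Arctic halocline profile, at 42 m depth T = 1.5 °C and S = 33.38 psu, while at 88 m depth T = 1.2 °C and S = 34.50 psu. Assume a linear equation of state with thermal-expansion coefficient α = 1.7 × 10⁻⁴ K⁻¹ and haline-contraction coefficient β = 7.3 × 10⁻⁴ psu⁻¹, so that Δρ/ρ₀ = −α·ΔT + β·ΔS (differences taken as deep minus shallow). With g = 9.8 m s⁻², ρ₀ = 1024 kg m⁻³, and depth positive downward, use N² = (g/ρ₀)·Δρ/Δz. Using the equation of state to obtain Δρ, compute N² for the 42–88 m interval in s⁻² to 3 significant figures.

ΔT = -0.3 K, ΔS = +1.12 psu (deep − shallow).
Δρ/ρ₀ = −αΔT + βΔS = 5.10 × 10⁻⁵ + 8.176 × 10⁻⁴ = 8.686 × 10⁻⁴, so Δρ ≈ 0.8894 kg m⁻³.
N² = (g/ρ₀)·Δρ/Δz = g·(Δρ/ρ₀)/Δz = 9.8 × 8.686 × 10⁻⁴ / 46 = 1.8505 × 10⁻⁴ s⁻² ≈ 1.85 × 10⁻⁴ s⁻².

1.85 × 10⁻⁴ s⁻²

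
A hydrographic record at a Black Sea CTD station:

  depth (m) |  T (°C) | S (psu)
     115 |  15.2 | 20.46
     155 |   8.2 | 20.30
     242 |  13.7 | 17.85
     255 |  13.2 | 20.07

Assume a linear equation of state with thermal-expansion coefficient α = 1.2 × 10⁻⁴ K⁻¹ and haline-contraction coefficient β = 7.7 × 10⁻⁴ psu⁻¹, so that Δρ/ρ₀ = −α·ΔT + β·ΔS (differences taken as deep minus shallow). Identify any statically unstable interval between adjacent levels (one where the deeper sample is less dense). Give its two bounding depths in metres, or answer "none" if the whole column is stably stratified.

155–242 m

Evaluate Δρ/ρ₀ = −αΔT + βΔS across each adjacent pair:
  115–155 m: −αΔT+βΔS = −(1.2 × 10⁻⁴)(-7.0)+(7.7 × 10⁻⁴)(-0.16) = 7.2 × 10⁻⁴ → stable
  155–242 m: −αΔT+βΔS = −(1.2 × 10⁻⁴)(+5.5)+(7.7 × 10⁻⁴)(-2.45) = -2.5 × 10⁻³ → UNSTABLE
  242–255 m: −αΔT+βΔS = −(1.2 × 10⁻⁴)(-0.5)+(7.7 × 10⁻⁴)(+2.22) = 1.8 × 10⁻³ → stable
The 155–242 m interval has Δρ < 0: lighter water underlies denser water.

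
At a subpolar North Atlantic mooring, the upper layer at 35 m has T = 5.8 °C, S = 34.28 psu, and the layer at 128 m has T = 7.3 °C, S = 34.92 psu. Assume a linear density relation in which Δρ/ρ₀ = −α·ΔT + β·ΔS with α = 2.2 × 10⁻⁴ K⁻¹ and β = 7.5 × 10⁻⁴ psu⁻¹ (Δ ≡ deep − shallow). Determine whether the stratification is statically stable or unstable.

stable

ΔT = 7.3 − 5.8 = +1.5 K and ΔS = 34.92 − 34.28 = +0.64 psu (deep − shallow).
−αΔT = -3.30 × 10⁻⁴; βΔS = 4.80 × 10⁻⁴; sum Δρ/ρ₀ = 1.50 × 10⁻⁴.
Δρ/ρ₀ > 0, so Δρ > 0: deeper water is denser → statically stable.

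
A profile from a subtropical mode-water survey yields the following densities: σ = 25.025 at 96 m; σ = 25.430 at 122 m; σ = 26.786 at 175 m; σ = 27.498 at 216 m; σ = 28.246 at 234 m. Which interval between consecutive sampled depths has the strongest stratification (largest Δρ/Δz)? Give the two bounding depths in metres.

216–234 m

Compute the density gradient over each adjacent pair:
  96–122 m: Δρ/Δz = 0.405/26 = 0.016 kg m⁻⁴
  122–175 m: Δρ/Δz = 1.356/53 = 0.026 kg m⁻⁴
  175–216 m: Δρ/Δz = 0.712/41 = 0.017 kg m⁻⁴
  216–234 m: Δρ/Δz = 0.748/18 = 0.042 kg m⁻⁴
The largest gradient is in the 216–234 m interval — the pycnocline.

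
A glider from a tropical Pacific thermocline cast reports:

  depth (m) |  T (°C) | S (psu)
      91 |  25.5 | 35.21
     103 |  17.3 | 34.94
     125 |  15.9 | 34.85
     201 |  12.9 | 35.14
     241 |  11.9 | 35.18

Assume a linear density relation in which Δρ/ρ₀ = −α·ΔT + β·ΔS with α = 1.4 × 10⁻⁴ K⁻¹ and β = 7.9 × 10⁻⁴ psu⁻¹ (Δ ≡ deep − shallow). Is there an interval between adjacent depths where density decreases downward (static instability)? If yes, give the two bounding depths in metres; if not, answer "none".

Evaluate Δρ/ρ₀ = −αΔT + βΔS across each adjacent pair:
  91–103 m: −αΔT+βΔS = −(1.4 × 10⁻⁴)(-8.2)+(7.9 × 10⁻⁴)(-0.27) = 9.3 × 10⁻⁴ → stable
  103–125 m: −αΔT+βΔS = −(1.4 × 10⁻⁴)(-1.4)+(7.9 × 10⁻⁴)(-0.09) = 1.2 × 10⁻⁴ → stable
  125–201 m: −αΔT+βΔS = −(1.4 × 10⁻⁴)(-3.0)+(7.9 × 10⁻⁴)(+0.29) = 6.5 × 10⁻⁴ → stable
  201–241 m: −αΔT+βΔS = −(1.4 × 10⁻⁴)(-1.0)+(7.9 × 10⁻⁴)(+0.04) = 1.7 × 10⁻⁴ → stable
Every interval has Δρ > 0: the column is stably stratified throughout.

none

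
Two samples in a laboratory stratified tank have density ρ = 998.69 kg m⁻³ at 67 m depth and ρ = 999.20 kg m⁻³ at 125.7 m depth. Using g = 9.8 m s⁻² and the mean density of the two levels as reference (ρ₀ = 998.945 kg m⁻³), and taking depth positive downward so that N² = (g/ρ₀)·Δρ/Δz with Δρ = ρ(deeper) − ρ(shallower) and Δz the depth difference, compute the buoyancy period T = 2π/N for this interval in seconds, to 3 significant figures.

Δρ = 999.20 − 998.69 = 0.51 kg m⁻³ over Δz = 125.7 − 67 = 58.7 m.
N² = (9.8/998.945) × (0.51/58.7) = 8.5235 × 10⁻⁵ s⁻².
N = √(8.5235 × 10⁻⁵) = 9.2323 × 10⁻³ rad s⁻¹, so T = 2π/N = 680.57 s ≈ 681 s.

681 s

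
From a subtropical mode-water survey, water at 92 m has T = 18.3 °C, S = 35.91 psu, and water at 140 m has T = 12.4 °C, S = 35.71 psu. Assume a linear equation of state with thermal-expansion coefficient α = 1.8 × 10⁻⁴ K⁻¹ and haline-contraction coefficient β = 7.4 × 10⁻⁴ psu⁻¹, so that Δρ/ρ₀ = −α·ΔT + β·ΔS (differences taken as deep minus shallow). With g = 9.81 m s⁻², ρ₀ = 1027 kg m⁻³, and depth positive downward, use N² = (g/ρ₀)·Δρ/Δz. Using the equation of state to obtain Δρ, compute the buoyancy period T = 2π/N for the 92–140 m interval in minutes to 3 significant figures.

7.66 min

ΔT = -5.9 K, ΔS = -0.20 psu (deep − shallow).
Δρ/ρ₀ = −αΔT + βΔS = 1.062 × 10⁻³ − 1.48 × 10⁻⁴ = 9.14 × 10⁻⁴, so Δρ ≈ 0.9387 kg m⁻³.
N² = (g/ρ₀)·Δρ/Δz = g·(Δρ/ρ₀)/Δz = 9.81 × 9.14 × 10⁻⁴ / 48 = 1.8680 × 10⁻⁴ s⁻².
N = √(1.8680 × 10⁻⁴) = 0.013667 rad s⁻¹ → T = 2π/N = 459.73 s = 7.6622 min ≈ 7.66 min.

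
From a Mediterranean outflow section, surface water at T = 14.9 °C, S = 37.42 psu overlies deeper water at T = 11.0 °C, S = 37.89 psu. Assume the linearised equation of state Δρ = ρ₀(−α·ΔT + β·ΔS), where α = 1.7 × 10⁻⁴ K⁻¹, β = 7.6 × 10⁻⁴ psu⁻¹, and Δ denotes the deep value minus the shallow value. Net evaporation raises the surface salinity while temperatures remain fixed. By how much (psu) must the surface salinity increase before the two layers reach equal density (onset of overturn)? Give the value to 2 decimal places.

1.34 psu

Neutral buoyancy requires −α(T_deep − T_surf) + β(S_deep − S_surf′) = 0.
S_surf′ = S_deep − (α/β)·ΔT = 37.89 − (1.7 × 10⁻⁴/7.6 × 10⁻⁴)·(-3.9) = 38.7624 psu.
Increase required: 38.7624 − 37.42 = 1.3424 psu.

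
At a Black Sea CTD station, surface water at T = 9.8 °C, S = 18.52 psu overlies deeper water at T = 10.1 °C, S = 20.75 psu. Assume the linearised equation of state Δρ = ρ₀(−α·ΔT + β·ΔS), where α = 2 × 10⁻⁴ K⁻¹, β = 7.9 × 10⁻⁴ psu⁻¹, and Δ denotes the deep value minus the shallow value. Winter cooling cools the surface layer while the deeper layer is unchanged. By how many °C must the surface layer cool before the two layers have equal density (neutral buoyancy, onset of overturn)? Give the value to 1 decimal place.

8.5 °C

Neutral buoyancy requires Δρ = 0, i.e. −α(T_deep − T_surf′) + β(S_deep − S_surf) = 0.
T_surf′ = T_deep − (β/α)·ΔS = 10.1 − (7.9 × 10⁻⁴/2 × 10⁻⁴)·(+2.23) = 1.292 °C.
Cooling required: 9.8 − (1.292) = 8.508 °C.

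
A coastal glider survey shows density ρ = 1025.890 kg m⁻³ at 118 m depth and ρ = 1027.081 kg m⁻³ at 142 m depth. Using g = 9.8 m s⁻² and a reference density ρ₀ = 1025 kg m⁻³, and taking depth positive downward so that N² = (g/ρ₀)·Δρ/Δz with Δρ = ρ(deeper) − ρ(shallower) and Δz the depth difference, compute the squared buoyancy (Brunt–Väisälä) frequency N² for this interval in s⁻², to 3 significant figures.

Δρ = 1027.081 − 1025.890 = 1.191 kg m⁻³ over Δz = 142 − 118 = 24 m.
N² = (9.8/1025) × (1.191/24) = 4.7446 × 10⁻⁴ s⁻² ≈ 4.74 × 10⁻⁴ s⁻².
Since Δρ > 0 the layer is stably stratified.

4.74 × 10⁻⁴ s⁻²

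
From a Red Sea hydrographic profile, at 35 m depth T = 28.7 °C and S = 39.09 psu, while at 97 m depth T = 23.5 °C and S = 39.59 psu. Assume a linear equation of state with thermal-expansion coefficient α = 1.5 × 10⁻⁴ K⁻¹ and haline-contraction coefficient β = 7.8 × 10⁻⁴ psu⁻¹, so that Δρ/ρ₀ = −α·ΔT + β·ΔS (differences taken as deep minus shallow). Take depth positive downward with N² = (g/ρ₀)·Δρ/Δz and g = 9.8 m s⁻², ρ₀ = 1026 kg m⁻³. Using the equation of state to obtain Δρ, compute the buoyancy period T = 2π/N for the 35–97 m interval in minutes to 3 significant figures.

ΔT = -5.2 K, ΔS = +0.50 psu (deep − shallow).
Δρ/ρ₀ = −αΔT + βΔS = 7.80 × 10⁻⁴ + 3.90 × 10⁻⁴ = 1.17 × 10⁻³, so Δρ ≈ 1.200 kg m⁻³.
N² = (g/ρ₀)·Δρ/Δz = g·(Δρ/ρ₀)/Δz = 9.8 × 1.17 × 10⁻³ / 62 = 1.8494 × 10⁻⁴ s⁻².
N = √(1.8494 × 10⁻⁴) = 0.013599 rad s⁻¹ → T = 2π/N = 462.03 s = 7.7005 min ≈ 7.70 min.

7.70 min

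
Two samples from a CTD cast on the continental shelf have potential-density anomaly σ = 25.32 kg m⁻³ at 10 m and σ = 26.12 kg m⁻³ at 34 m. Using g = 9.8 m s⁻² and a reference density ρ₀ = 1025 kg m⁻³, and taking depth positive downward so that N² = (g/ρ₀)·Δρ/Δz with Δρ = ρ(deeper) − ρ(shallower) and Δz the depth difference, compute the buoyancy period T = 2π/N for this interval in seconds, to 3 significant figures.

Δρ = 1026.12 − 1025.32 = 0.80 kg m⁻³ over Δz = 34 − 10 = 24 m.
N² = (9.8/1025) × (0.80/24) = 3.1870 × 10⁻⁴ s⁻².
N = √(3.1870 × 10⁻⁴) = 0.017852 rad s⁻¹, so T = 2π/N = 351.96 s ≈ 352 s.

352 s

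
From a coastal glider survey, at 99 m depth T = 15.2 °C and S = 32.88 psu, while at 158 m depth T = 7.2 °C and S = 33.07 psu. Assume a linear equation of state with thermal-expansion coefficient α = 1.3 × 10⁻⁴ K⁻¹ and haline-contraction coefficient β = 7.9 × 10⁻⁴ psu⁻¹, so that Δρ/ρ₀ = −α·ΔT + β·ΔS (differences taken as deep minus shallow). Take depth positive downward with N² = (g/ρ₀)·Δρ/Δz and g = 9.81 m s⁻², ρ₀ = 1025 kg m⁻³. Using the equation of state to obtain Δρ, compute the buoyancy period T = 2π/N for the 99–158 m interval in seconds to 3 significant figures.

447 s

ΔT = -8.0 K, ΔS = +0.19 psu (deep − shallow).
Δρ/ρ₀ = −αΔT + βΔS = 1.04 × 10⁻³ + 1.501 × 10⁻⁴ = 1.1901 × 10⁻³, so Δρ ≈ 1.220 kg m⁻³.
N² = (g/ρ₀)·Δρ/Δz = g·(Δρ/ρ₀)/Δz = 9.81 × 1.1901 × 10⁻³ / 59 = 1.9788 × 10⁻⁴ s⁻².
N = √(1.9788 × 10⁻⁴) = 0.014067 rad s⁻¹ → T = 2π/N = 446.66 s ≈ 447 s.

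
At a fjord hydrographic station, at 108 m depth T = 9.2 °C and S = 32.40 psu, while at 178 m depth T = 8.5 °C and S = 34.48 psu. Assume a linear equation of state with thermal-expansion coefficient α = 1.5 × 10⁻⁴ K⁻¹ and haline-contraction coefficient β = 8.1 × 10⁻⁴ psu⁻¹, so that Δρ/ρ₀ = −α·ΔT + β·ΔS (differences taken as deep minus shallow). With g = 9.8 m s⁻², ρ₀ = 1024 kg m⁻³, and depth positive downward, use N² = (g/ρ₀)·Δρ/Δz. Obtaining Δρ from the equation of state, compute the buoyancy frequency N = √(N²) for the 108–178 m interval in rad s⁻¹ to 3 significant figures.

ΔT = -0.7 K, ΔS = +2.08 psu (deep − shallow).
Δρ/ρ₀ = −αΔT + βΔS = 1.05 × 10⁻⁴ + 1.6848 × 10⁻³ = 1.7898 × 10⁻³, so Δρ ≈ 1.833 kg m⁻³.
N² = (g/ρ₀)·Δρ/Δz = g·(Δρ/ρ₀)/Δz = 9.8 × 1.7898 × 10⁻³ / 70 = 2.5057 × 10⁻⁴ s⁻².
N = √(2.5057 × 10⁻⁴) = 0.015829 rad s⁻¹ ≈ 0.0158 rad s⁻¹.

0.0158 rad s⁻¹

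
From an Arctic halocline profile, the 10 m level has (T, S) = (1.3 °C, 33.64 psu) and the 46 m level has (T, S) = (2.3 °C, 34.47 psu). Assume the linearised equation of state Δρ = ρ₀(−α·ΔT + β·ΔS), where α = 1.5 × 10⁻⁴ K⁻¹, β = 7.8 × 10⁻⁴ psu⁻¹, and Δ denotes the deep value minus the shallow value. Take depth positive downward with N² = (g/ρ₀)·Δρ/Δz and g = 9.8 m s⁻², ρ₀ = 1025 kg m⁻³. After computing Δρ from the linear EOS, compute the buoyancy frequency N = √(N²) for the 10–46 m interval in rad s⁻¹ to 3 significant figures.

ΔT = +1.0 K, ΔS = +0.83 psu (deep − shallow).
Δρ/ρ₀ = −αΔT + βΔS = -1.50 × 10⁻⁴ + 6.474 × 10⁻⁴ = 4.974 × 10⁻⁴, so Δρ ≈ 0.5098 kg m⁻³.
N² = (g/ρ₀)·Δρ/Δz = g·(Δρ/ρ₀)/Δz = 9.8 × 4.974 × 10⁻⁴ / 36 = 1.3540 × 10⁻⁴ s⁻².
N = √(1.3540 × 10⁻⁴) = 0.011636 rad s⁻¹ ≈ 0.0116 rad s⁻¹.

0.0116 rad s⁻¹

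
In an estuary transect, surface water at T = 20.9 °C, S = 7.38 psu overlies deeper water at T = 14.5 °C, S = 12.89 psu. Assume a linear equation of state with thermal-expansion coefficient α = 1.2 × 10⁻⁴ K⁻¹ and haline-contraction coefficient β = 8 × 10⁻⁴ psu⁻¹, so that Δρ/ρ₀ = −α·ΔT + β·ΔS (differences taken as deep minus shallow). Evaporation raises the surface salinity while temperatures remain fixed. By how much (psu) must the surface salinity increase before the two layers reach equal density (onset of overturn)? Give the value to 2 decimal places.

Neutral buoyancy requires −α(T_deep − T_surf) + β(S_deep − S_surf′) = 0.
S_surf′ = S_deep − (α/β)·ΔT = 12.89 − (1.2 × 10⁻⁴/8 × 10⁻⁴)·(-6.4) = 13.8500 psu.
Increase required: 13.8500 − 7.38 = 6.4700 psu.

6.47 psu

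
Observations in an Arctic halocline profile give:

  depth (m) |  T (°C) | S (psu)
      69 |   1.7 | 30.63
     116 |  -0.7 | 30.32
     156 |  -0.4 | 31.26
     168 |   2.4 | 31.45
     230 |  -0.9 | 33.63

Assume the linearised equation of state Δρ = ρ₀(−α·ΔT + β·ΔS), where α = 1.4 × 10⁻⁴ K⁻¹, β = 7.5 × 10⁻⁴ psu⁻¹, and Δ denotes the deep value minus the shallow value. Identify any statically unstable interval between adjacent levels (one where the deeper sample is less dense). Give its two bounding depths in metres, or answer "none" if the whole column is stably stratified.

156–168 m

Evaluate Δρ/ρ₀ = −αΔT + βΔS across each adjacent pair:
  69–116 m: −αΔT+βΔS = −(1.4 × 10⁻⁴)(-2.4)+(7.5 × 10⁻⁴)(-0.31) = 1.0 × 10⁻⁴ → stable
  116–156 m: −αΔT+βΔS = −(1.4 × 10⁻⁴)(+0.3)+(7.5 × 10⁻⁴)(+0.94) = 6.6 × 10⁻⁴ → stable
  156–168 m: −αΔT+βΔS = −(1.4 × 10⁻⁴)(+2.8)+(7.5 × 10⁻⁴)(+0.19) = -2.5 × 10⁻⁴ → UNSTABLE
  168–230 m: −αΔT+βΔS = −(1.4 × 10⁻⁴)(-3.3)+(7.5 × 10⁻⁴)(+2.18) = 2.1 × 10⁻³ → stable
The 156–168 m interval has Δρ < 0: lighter water underlies denser water.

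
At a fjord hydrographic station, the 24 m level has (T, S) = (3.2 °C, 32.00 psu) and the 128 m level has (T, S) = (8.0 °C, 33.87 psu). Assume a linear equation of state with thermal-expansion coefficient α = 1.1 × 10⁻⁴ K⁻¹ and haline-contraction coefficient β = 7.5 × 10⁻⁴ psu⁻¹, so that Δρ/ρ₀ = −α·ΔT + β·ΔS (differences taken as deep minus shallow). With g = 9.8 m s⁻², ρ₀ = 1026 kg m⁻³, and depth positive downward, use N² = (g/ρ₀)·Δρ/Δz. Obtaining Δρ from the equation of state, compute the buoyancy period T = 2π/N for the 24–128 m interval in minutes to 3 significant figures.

11.5 min

ΔT = +4.8 K, ΔS = +1.87 psu (deep − shallow).
Δρ/ρ₀ = −αΔT + βΔS = -5.28 × 10⁻⁴ + 1.4025 × 10⁻³ = 8.745 × 10⁻⁴, so Δρ ≈ 0.8972 kg m⁻³.
N² = (g/ρ₀)·Δρ/Δz = g·(Δρ/ρ₀)/Δz = 9.8 × 8.745 × 10⁻⁴ / 104 = 8.2405 × 10⁻⁵ s⁻².
N = √(8.2405 × 10⁻⁵) = 9.0777 × 10⁻³ rad s⁻¹ → T = 2π/N = 692.16 s = 11.536 min ≈ 11.5 min.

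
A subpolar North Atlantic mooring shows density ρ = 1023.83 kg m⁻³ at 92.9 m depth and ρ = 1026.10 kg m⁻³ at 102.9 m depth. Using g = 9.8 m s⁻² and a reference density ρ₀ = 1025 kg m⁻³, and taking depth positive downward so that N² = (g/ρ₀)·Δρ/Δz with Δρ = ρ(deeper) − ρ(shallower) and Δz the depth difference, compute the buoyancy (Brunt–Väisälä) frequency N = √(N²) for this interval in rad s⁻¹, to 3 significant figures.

Δρ = 1026.10 − 1023.83 = 2.27 kg m⁻³ over Δz = 102.9 − 92.9 = 10 m.
N² = (9.8/1025) × (2.27/10) = 2.1703 × 10⁻³ s⁻².
N = √(2.1703 × 10⁻³) = 0.046586 rad s⁻¹ ≈ 0.0466 rad s⁻¹.
N² > 0, so the interval is statically stable.

0.0466 rad s⁻¹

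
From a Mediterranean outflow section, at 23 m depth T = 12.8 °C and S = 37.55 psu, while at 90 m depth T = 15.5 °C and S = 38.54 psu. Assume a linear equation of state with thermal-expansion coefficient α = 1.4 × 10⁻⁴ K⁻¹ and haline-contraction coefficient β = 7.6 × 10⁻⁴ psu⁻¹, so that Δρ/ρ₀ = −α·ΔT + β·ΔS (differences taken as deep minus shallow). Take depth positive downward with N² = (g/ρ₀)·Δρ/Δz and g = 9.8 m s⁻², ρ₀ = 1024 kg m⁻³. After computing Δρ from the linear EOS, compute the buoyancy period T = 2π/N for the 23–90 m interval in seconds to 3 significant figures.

849 s

ΔT = +2.7 K, ΔS = +0.99 psu (deep − shallow).
Δρ/ρ₀ = −αΔT + βΔS = -3.78 × 10⁻⁴ + 7.524 × 10⁻⁴ = 3.744 × 10⁻⁴, so Δρ ≈ 0.3834 kg m⁻³.
N² = (g/ρ₀)·Δρ/Δz = g·(Δρ/ρ₀)/Δz = 9.8 × 3.744 × 10⁻⁴ / 67 = 5.4763 × 10⁻⁵ s⁻².
N = √(5.4763 × 10⁻⁵) = 7.4002 × 10⁻³ rad s⁻¹ → T = 2π/N = 849.06 s ≈ 849 s.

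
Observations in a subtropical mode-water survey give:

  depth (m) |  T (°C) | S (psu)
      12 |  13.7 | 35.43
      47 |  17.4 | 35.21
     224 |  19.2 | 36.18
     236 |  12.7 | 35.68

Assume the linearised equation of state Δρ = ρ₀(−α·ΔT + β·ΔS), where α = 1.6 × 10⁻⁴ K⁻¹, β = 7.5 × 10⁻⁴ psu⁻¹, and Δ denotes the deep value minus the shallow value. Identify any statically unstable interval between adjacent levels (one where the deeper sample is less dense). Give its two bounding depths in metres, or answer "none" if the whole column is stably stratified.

12–47 m

Evaluate Δρ/ρ₀ = −αΔT + βΔS across each adjacent pair:
  12–47 m: −αΔT+βΔS = −(1.6 × 10⁻⁴)(+3.7)+(7.5 × 10⁻⁴)(-0.22) = -7.6 × 10⁻⁴ → UNSTABLE
  47–224 m: −αΔT+βΔS = −(1.6 × 10⁻⁴)(+1.8)+(7.5 × 10⁻⁴)(+0.97) = 4.4 × 10⁻⁴ → stable
  224–236 m: −αΔT+βΔS = −(1.6 × 10⁻⁴)(-6.5)+(7.5 × 10⁻⁴)(-0.50) = 6.7 × 10⁻⁴ → stable
The 12–47 m interval has Δρ < 0: lighter water underlies denser water.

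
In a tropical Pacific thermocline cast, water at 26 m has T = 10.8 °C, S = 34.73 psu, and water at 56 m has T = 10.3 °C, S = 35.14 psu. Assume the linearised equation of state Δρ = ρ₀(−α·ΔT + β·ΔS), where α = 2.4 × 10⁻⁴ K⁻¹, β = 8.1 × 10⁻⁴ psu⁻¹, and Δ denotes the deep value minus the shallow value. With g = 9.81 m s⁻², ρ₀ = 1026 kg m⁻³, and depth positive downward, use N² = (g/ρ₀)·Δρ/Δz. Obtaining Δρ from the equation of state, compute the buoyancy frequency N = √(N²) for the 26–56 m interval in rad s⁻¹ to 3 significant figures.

ΔT = -0.5 K, ΔS = +0.41 psu (deep − shallow).
Δρ/ρ₀ = −αΔT + βΔS = 1.20 × 10⁻⁴ + 3.321 × 10⁻⁴ = 4.521 × 10⁻⁴, so Δρ ≈ 0.4639 kg m⁻³.
N² = (g/ρ₀)·Δρ/Δz = g·(Δρ/ρ₀)/Δz = 9.81 × 4.521 × 10⁻⁴ / 30 = 1.4784 × 10⁻⁴ s⁻².
N = √(1.4784 × 10⁻⁴) = 0.012159 rad s⁻¹ ≈ 0.0122 rad s⁻¹.

0.0122 rad s⁻¹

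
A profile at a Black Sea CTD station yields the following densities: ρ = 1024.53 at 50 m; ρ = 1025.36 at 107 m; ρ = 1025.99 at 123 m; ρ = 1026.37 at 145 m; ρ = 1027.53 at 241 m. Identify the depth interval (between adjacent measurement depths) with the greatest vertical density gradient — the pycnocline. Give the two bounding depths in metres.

Compute the density gradient over each adjacent pair:
  50–107 m: Δρ/Δz = 0.83/57 = 0.015 kg m⁻⁴
  107–123 m: Δρ/Δz = 0.63/16 = 0.039 kg m⁻⁴
  123–145 m: Δρ/Δz = 0.38/22 = 0.017 kg m⁻⁴
  145–241 m: Δρ/Δz = 1.16/96 = 0.012 kg m⁻⁴
The largest gradient is in the 107–123 m interval — the pycnocline.

107–123 m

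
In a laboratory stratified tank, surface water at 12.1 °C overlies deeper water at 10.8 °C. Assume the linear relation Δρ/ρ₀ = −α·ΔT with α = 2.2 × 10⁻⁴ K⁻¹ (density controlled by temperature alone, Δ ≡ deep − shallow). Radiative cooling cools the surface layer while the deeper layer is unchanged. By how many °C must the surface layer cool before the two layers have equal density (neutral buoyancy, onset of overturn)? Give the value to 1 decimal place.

1.3 °C

With temperature the only control, equal density requires T_surf′ = T_deep.
T_surf′ = 10.8 °C.
Cooling required: 12.1 − 10.8 = 1.3 °C.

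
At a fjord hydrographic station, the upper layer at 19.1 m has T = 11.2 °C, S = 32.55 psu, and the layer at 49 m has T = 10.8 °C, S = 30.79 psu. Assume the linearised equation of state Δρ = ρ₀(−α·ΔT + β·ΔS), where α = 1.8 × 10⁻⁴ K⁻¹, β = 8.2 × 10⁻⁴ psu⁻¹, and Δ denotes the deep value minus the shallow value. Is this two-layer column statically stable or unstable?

ΔT = 10.8 − 11.2 = -0.4 K and ΔS = 30.79 − 32.55 = -1.76 psu (deep − shallow).
−αΔT = 7.20 × 10⁻⁵; βΔS = -1.4432 × 10⁻³; sum Δρ/ρ₀ = -1.3712 × 10⁻³.
Δρ/ρ₀ < 0, so Δρ < 0: deeper water is lighter → statically unstable; the column would overturn.

unstable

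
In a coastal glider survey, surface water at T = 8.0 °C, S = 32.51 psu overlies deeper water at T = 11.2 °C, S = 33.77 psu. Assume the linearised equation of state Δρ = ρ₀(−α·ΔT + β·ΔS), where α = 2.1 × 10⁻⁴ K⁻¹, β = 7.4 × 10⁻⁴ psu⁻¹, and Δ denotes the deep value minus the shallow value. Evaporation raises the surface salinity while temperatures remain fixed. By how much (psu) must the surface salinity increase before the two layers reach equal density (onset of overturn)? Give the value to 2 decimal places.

Neutral buoyancy requires −α(T_deep − T_surf) + β(S_deep − S_surf′) = 0.
S_surf′ = S_deep − (α/β)·ΔT = 33.77 − (2.1 × 10⁻⁴/7.4 × 10⁻⁴)·(+3.2) = 32.8619 psu.
Increase required: 32.8619 − 32.51 = 0.3519 psu.

0.35 psu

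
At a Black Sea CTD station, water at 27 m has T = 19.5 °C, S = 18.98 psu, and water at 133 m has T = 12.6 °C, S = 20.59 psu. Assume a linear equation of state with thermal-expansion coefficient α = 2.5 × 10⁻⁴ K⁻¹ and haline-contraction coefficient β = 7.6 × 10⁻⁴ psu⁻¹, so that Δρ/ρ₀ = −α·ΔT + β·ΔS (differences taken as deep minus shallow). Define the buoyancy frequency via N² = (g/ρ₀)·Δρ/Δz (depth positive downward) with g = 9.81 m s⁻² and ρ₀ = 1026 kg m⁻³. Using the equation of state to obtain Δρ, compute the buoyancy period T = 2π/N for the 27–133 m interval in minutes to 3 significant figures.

6.34 min

ΔT = -6.9 K, ΔS = +1.61 psu (deep − shallow).
Δρ/ρ₀ = −αΔT + βΔS = 1.725 × 10⁻³ + 1.2236 × 10⁻³ = 2.9486 × 10⁻³, so Δρ ≈ 3.025 kg m⁻³.
N² = (g/ρ₀)·Δρ/Δz = g·(Δρ/ρ₀)/Δz = 9.81 × 2.9486 × 10⁻³ / 106 = 2.7288 × 10⁻⁴ s⁻².
N = √(2.7288 × 10⁻⁴) = 0.016519 rad s⁻¹ → T = 2π/N = 380.36 s = 6.3393 min ≈ 6.34 min.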